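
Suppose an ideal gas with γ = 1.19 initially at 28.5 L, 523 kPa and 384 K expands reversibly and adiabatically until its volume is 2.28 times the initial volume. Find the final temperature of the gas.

Adiabatic: TV^(γ−1) = const ⇒ T₂ = 384×(0.439)^0.190 = 328 K; PV^γ = const ⇒ P₂ = 196 kPa.

328 K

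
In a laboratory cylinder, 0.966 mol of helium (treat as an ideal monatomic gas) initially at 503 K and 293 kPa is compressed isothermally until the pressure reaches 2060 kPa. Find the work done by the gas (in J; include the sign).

-7880 J

V₁ = nRT₁/P₁ = 0.966×8.314×503/293 = 13.8 L.
Isothermal: T stays 503 K; PV = const ⇒ V₂ = 1.96 L, P₂ = 2060 kPa.
W = nRT ln(V₂/V₁) = 0.966×8.314×503×ln(0.142) = -7880 J.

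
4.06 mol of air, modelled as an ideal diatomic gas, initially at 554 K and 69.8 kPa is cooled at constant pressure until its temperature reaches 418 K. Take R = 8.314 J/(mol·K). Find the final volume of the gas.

202 L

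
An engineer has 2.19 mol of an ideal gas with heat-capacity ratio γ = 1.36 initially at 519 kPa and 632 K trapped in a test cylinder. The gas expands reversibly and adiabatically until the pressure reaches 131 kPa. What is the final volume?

V₁ = nRT₁/P₁ = 2.19×8.314×632/519 = 22.2 L.
Adiabatic: T₂/T₁ = (P₂/P₁)^((γ−1)/γ) ⇒ T₂ = 632×(0.252)^0.265 = 439 K; V₂ = 61.0 L.

61.0 L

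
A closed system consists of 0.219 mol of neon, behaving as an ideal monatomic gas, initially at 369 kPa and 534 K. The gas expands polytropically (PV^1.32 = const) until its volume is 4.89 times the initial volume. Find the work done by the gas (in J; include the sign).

1210 J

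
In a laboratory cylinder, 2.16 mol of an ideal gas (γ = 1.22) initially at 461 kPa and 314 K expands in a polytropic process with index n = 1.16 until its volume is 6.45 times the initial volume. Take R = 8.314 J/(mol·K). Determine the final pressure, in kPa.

53.0 kPa

V₁ = nRT₁/P₁ = 2.16×8.314×314/461 = 12.2 L.
Polytropic n=1.16: T₂ = T₁(V₁/V₂)^(n−1) = 314×(0.155)^0.16 = 233 K; P₂ = P₁(V₁/V₂)^n = 53.0 kPa.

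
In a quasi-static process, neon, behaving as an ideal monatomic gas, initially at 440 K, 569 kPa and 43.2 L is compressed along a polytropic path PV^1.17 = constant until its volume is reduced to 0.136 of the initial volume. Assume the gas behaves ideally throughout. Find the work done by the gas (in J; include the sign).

-58400 J

n = P₁V₁/(RT₁) = 569×43.2/(8.314×440) = 6.72 mol.
Polytropic n=1.17: T₂ = T₁(V₁/V₂)^(n−1) = 440×(7.35)^0.17 = 618 K; P₂ = P₁(V₁/V₂)^n = 5870 kPa.
W = (P₁V₁−P₂V₂)/(n−1) = (569×43.2−5870×5.88)/0.17 = -58400 J.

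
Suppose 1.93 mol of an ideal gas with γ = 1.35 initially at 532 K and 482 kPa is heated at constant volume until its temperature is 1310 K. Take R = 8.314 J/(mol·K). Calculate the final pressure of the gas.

1190 kPa

V₁ = nRT₁/P₁ = 1.93×8.314×532/482 = 17.7 L.
Isochoric: V stays 17.7 L; P/T = const ⇒ T₂ = 1310 K, P₂ = 1190 kPa.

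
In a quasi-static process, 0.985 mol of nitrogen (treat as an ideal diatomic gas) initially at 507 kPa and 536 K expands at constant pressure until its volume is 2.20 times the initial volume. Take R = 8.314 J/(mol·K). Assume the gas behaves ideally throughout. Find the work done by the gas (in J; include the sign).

5270 J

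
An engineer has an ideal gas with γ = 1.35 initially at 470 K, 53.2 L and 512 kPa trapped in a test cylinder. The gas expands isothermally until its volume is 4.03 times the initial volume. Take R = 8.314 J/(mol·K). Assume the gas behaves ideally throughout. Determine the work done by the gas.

n = P₁V₁/(RT₁) = 512×53.2/(8.314×470) = 6.97 mol.
Isothermal: T stays 470 K; PV = const ⇒ V₂ = 214 L, P₂ = 127 kPa.
W = nRT ln(V₂/V₁) = 6.97×8.314×470×ln(4.03) = 38000 J.

38000 J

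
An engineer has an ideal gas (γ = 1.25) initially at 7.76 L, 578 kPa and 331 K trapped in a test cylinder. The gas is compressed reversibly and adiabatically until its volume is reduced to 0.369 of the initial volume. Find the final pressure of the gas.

Adiabatic: TV^(γ−1) = const ⇒ T₂ = 331×(2.71)^0.250 = 425 K; PV^γ = const ⇒ P₂ = 2010 kPa.

2010 kPa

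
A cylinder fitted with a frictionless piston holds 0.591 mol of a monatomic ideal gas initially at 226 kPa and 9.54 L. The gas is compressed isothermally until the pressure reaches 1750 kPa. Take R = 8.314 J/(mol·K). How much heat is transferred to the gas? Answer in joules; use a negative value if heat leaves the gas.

-4410 J

T₁ = P₁V₁/(nR) = 226×9.54/(0.591×8.314) = 439 K.
Isothermal: T stays 439 K; PV = const ⇒ V₂ = 1.23 L, P₂ = 1750 kPa.
ΔU = 0 (ideal gas, T constant).
W = nRT ln(V₂/V₁) = 0.591×8.314×439×ln(0.129) = -4410 J.
Q = ΔU + W = -4410 J.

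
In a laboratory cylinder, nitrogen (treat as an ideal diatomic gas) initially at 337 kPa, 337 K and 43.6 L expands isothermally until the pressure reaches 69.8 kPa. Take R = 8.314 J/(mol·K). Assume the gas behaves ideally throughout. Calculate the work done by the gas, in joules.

23100 J

n = P₁V₁/(RT₁) = 337×43.6/(8.314×337) = 5.24 mol.
Isothermal: T stays 337 K; PV = const ⇒ V₂ = 211 L, P₂ = 69.8 kPa.
W = nRT ln(V₂/V₁) = 5.24×8.314×337×ln(4.83) = 23100 J.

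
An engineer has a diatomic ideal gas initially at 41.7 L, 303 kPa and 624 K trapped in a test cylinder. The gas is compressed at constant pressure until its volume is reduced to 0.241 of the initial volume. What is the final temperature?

Isobaric: P stays 303 kPa; V/T = const ⇒ T₂ = 150 K, V₂ = 10.0 L.

150 K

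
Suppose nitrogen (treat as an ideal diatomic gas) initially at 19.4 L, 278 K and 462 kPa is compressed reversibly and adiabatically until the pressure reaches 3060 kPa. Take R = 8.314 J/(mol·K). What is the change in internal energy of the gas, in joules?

16100 J

n = P₁V₁/(RT₁) = 462×19.4/(8.314×278) = 3.88 mol.
Adiabatic: T₂/T₁ = (P₂/P₁)^((γ−1)/γ) ⇒ T₂ = 278×(6.62)^0.286 = 477 K; V₂ = 5.03 L.
For an ideal gas ΔU = nCvΔT with Cv = (5/2)R = 20.8 J/(mol·K).
ΔU = 3.88×20.8×(477−278) = 16100 J.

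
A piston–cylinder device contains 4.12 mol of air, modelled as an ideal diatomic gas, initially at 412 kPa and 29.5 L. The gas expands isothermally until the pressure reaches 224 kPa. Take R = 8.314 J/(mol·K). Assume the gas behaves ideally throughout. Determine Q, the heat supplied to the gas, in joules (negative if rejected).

T₁ = P₁V₁/(nR) = 412×29.5/(4.12×8.314) = 355 K.
Isothermal: T stays 355 K; PV = const ⇒ V₂ = 54.3 L, P₂ = 224 kPa.
ΔU = 0 (ideal gas, T constant).
W = nRT ln(V₂/V₁) = 4.12×8.314×355×ln(1.84) = 7410 J.
Q = ΔU + W = 7410 J.

7410 J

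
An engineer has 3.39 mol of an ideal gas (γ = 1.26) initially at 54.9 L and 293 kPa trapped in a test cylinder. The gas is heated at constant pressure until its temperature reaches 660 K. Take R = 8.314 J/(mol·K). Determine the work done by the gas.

2520 J

T₁ = P₁V₁/(nR) = 293×54.9/(3.39×8.314) = 571 K.
Isobaric: P stays 293 kPa; V/T = const ⇒ T₂ = 660 K, V₂ = 63.5 L.
W = PΔV = 293×(63.5−54.9) kPa·L = 2520 J.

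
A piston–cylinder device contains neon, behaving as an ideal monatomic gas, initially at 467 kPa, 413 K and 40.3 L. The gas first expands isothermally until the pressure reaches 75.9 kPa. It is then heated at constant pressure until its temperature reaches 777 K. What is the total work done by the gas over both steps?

n = P₁V₁/(RT₁) = 467×40.3/(8.314×413) = 5.48 mol.
Step 1 — Isothermal: T stays 413 K; PV = const ⇒ V₂ = 248 L, P₂ = 75.9 kPa.
ΔU = 0 (ideal gas, T constant).
W = nRT ln(V₂/V₁) = 5.48×8.314×413×ln(6.15) = 34200 J.
Q = ΔU + W = 34200 J.
State after step 1: P = 75.9 kPa, V = 248 L, T = 413 K.
Step 2 — Isobaric: P stays 75.9 kPa; V/T = const ⇒ T₂ = 777 K, V₂ = 466 L.
W = PΔV = 75.9×(466−248) kPa·L = 16600 J.
ΔU = nCvΔT = 5.48×12.5×(777−413) = 24900 J.
Q = ΔU + W = nCpΔT = 41500 J.
Net over both steps: W = 50800 J, Q = 75700 J, ΔU = 24900 J.

50800 J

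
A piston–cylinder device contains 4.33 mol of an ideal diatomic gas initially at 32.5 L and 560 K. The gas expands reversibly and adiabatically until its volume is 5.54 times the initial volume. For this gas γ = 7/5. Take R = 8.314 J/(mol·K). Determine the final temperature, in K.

P₁ = nRT₁/V₁ = 4.33×8.314×560/32.5 = 620 kPa.
Adiabatic: TV^(γ−1) = const ⇒ T₂ = 560×(0.181)^0.400 = 282 K; PV^γ = const ⇒ P₂ = 56.5 kPa.

282 K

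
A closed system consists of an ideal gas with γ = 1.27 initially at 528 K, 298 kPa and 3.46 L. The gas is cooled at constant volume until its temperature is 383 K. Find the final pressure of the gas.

216 kPa

Isochoric: V stays 3.46 L; P/T = const ⇒ T₂ = 383 K, P₂ = 216 kPa.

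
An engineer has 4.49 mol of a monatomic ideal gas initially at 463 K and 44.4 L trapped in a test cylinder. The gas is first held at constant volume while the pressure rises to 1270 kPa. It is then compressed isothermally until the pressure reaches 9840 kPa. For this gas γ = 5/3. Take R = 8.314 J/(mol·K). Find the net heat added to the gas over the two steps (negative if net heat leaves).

-56800 J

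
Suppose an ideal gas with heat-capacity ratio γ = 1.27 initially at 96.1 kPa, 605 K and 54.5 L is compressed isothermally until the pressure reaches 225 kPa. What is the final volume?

23.3 L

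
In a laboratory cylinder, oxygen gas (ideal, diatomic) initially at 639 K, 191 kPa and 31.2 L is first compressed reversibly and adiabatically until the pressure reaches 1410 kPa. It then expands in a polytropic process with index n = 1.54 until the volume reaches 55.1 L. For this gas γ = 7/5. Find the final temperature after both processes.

385 K

n = P₁V₁/(RT₁) = 191×31.2/(8.314×639) = 1.12 mol.
Step 1 — Adiabatic: T₂/T₁ = (P₂/P₁)^((γ−1)/γ) ⇒ T₂ = 639×(7.38)^0.286 = 1130 K; V₂ = 7.48 L.
ΔU = nCvΔT = 1.12×20.8×(1130−639) = 11500 J.
Q = 0 for an adiabatic process, so W = −ΔU = -11500 J.
State after step 1: P = 1410 kPa, V = 7.48 L, T = 1130 K.
Step 2 — Polytropic n=1.54: T₂ = T₁(V₁/V₂)^(n−1) = 1130×(0.136)^0.54 = 385 K; P₂ = P₁(V₁/V₂)^n = 65.1 kPa.
W = (P₁V₁−P₂V₂)/(n−1) = (1410×7.48−65.1×55.1)/0.54 = 12900 J.
ΔU = nCvΔT = 1.12×20.8×(385−1130) = -17400 J.
Q = ΔU + W = -4510 J.
Net over both steps: W = 1410 J, Q = -4510 J, ΔU = -5930 J.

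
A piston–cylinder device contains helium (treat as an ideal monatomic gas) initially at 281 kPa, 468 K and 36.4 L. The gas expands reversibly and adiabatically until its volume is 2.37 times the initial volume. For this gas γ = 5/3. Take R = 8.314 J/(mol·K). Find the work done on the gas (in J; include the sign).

n = P₁V₁/(RT₁) = 281×36.4/(8.314×468) = 2.63 mol.
Adiabatic: TV^(γ−1) = const ⇒ T₂ = 468×(0.422)^0.667 = 263 K; PV^γ = const ⇒ P₂ = 66.7 kPa.
ΔU = nCvΔT = 2.63×12.5×(263−468) = -6710 J.
Q = 0 for an adiabatic process, so W = −ΔU = 6710 J.
Work done on the gas = −W_by = -6710 J.

-6710 J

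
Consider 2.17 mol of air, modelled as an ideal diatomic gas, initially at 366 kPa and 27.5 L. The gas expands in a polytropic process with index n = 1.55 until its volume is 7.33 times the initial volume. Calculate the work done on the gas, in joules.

-12200 J

T₁ = P₁V₁/(nR) = 366×27.5/(2.17×8.314) = 558 K.
Polytropic n=1.55: T₂ = T₁(V₁/V₂)^(n−1) = 558×(0.136)^0.55 = 187 K; P₂ = P₁(V₁/V₂)^n = 16.7 kPa.
W = (P₁V₁−P₂V₂)/(n−1) = (366×27.5−16.7×202)/0.55 = 12200 J.
Work done on the gas = −W_by = -12200 J.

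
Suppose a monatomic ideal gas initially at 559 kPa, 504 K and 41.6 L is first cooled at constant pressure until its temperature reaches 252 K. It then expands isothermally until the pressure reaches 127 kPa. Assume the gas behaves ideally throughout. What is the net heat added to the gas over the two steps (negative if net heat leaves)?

-11800 J

n = P₁V₁/(RT₁) = 559×41.6/(8.314×504) = 5.55 mol.
Step 1 — Isobaric: P stays 559 kPa; V/T = const ⇒ T₂ = 252 K, V₂ = 20.8 L.
W = PΔV = 559×(20.8−41.6) kPa·L = -11600 J.
ΔU = nCvΔT = 5.55×12.5×(252−504) = -17400 J.
Q = ΔU + W = nCpΔT = -29100 J.
State after step 1: P = 559 kPa, V = 20.8 L, T = 252 K.
Step 2 — Isothermal: T stays 252 K; PV = const ⇒ V₂ = 91.6 L, P₂ = 127 kPa.
ΔU = 0 (ideal gas, T constant).
W = nRT ln(V₂/V₁) = 5.55×8.314×252×ln(4.40) = 17200 J.
Q = ΔU + W = 17200 J.
Net over both steps: W = 5600 J, Q = -11800 J, ΔU = -17400 J.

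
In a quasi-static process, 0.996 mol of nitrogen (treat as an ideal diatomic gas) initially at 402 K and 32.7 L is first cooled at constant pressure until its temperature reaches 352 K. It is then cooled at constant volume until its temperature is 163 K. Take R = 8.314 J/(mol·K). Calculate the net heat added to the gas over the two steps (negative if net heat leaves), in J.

-5360 J

P₁ = nRT₁/V₁ = 0.996×8.314×402/32.7 = 102 kPa.
Step 1 — Isobaric: P stays 102 kPa; V/T = const ⇒ T₂ = 352 K, V₂ = 28.6 L.
W = PΔV = 102×(28.6−32.7) kPa·L = -414 J.
ΔU = nCvΔT = 0.996×20.8×(352−402) = -1040 J.
Q = ΔU + W = nCpΔT = -1450 J.
State after step 1: P = 102 kPa, V = 28.6 L, T = 352 K.
Step 2 — Isochoric: V stays 28.6 L; P/T = const ⇒ T₂ = 163 K, P₂ = 47.1 kPa.
W = 0 (no volume change).
ΔU = nCvΔT = 0.996×20.8×(163−352) = -3910 J.
Q = ΔU = -3910 J.
Net over both steps: W = -414 J, Q = -5360 J, ΔU = -4950 J.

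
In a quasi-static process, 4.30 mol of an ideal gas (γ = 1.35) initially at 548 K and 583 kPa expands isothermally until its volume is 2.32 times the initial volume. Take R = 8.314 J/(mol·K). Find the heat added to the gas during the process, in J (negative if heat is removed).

V₁ = nRT₁/P₁ = 4.30×8.314×548/583 = 33.6 L.
Isothermal: T stays 548 K; PV = const ⇒ V₂ = 78.0 L, P₂ = 251 kPa.
ΔU = 0 (ideal gas, T constant).
W = nRT ln(V₂/V₁) = 4.30×8.314×548×ln(2.32) = 16500 J.
Q = ΔU + W = 16500 J.

16500 J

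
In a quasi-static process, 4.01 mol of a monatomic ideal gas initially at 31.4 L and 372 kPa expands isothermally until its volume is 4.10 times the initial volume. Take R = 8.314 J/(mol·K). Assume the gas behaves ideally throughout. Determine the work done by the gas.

16500 J

T₁ = P₁V₁/(nR) = 372×31.4/(4.01×8.314) = 350 K.
Isothermal: T stays 350 K; PV = const ⇒ V₂ = 129 L, P₂ = 90.7 kPa.
W = nRT ln(V₂/V₁) = 4.01×8.314×350×ln(4.10) = 16500 J.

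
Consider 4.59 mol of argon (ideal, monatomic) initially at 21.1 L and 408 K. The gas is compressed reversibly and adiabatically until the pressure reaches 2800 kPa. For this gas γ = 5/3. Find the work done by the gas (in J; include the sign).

P₁ = nRT₁/V₁ = 4.59×8.314×408/21.1 = 738 kPa.
Adiabatic: T₂/T₁ = (P₂/P₁)^((γ−1)/γ) ⇒ T₂ = 408×(3.79)^0.400 = 696 K; V₂ = 9.48 L.
ΔU = nCvΔT = 4.59×12.5×(696−408) = 16500 J.
Q = 0 for an adiabatic process, so W = −ΔU = -16500 J.

-16500 J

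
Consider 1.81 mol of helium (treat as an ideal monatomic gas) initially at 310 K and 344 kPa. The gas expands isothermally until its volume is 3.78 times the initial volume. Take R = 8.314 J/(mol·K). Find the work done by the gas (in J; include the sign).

V₁ = nRT₁/P₁ = 1.81×8.314×310/344 = 13.6 L.
Isothermal: T stays 310 K; PV = const ⇒ V₂ = 51.3 L, P₂ = 91.0 kPa.
W = nRT ln(V₂/V₁) = 1.81×8.314×310×ln(3.78) = 6200 J.

6200 J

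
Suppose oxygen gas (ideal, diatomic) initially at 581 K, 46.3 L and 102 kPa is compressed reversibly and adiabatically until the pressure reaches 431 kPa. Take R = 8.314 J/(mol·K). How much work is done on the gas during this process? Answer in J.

6010 J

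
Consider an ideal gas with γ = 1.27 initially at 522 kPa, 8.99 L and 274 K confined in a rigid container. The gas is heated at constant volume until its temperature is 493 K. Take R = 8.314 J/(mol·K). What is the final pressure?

939 kPa

Isochoric: V stays 8.99 L; P/T = const ⇒ T₂ = 493 K, P₂ = 939 kPa.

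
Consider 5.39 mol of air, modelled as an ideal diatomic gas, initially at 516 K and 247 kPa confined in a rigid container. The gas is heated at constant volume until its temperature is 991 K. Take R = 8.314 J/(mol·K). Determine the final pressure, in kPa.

V₁ = nRT₁/P₁ = 5.39×8.314×516/247 = 93.6 L.
Isochoric: V stays 93.6 L; P/T = const ⇒ T₂ = 991 K, P₂ = 474 kPa.

474 kPa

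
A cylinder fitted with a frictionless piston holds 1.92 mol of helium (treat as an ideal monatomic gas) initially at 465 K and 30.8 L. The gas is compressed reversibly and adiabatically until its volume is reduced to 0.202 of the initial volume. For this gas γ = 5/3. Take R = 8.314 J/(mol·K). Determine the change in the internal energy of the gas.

P₁ = nRT₁/V₁ = 1.92×8.314×465/30.8 = 241 kPa.
Adiabatic: TV^(γ−1) = const ⇒ T₂ = 465×(4.95)^0.667 = 1350 K; PV^γ = const ⇒ P₂ = 3470 kPa.
For an ideal gas ΔU = nCvΔT with Cv = (3/2)R = 12.5 J/(mol·K).
ΔU = 1.92×12.5×(1350−465) = 21200 J.

21200 J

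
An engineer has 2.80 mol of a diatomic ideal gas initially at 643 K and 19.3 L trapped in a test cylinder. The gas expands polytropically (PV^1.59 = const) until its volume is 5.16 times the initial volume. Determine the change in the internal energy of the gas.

P₁ = nRT₁/V₁ = 2.80×8.314×643/19.3 = 776 kPa.
Polytropic n=1.59: T₂ = T₁(V₁/V₂)^(n−1) = 643×(0.194)^0.59 = 244 K; P₂ = P₁(V₁/V₂)^n = 57.1 kPa.
For an ideal gas ΔU = nCvΔT with Cv = (5/2)R = 20.8 J/(mol·K).
ΔU = 2.80×20.8×(244−643) = -23200 J.

-23200 J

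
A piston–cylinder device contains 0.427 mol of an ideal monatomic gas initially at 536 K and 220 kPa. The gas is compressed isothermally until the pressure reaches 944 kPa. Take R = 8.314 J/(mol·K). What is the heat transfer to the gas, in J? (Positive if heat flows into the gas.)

-2770 J

V₁ = nRT₁/P₁ = 0.427×8.314×536/220 = 8.65 L.
Isothermal: T stays 536 K; PV = const ⇒ V₂ = 2.02 L, P₂ = 944 kPa.
ΔU = 0 (ideal gas, T constant).
W = nRT ln(V₂/V₁) = 0.427×8.314×536×ln(0.233) = -2770 J.
Q = ΔU + W = -2770 J.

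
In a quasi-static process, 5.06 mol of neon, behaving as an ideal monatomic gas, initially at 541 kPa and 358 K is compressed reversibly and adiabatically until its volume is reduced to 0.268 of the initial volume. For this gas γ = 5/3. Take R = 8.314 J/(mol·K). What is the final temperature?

V₁ = nRT₁/P₁ = 5.06×8.314×358/541 = 27.8 L.
Adiabatic: TV^(γ−1) = const ⇒ T₂ = 358×(3.73)^0.667 = 861 K; PV^γ = const ⇒ P₂ = 4860 kPa.

861 K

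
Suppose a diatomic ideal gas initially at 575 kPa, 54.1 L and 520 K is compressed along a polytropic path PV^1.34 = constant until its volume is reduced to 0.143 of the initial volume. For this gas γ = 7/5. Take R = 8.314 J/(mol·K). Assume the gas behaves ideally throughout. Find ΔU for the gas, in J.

72900 J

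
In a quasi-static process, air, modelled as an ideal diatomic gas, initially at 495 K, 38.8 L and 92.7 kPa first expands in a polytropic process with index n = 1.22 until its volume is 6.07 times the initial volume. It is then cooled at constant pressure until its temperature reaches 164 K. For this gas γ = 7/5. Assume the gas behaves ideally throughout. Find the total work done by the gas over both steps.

4130 J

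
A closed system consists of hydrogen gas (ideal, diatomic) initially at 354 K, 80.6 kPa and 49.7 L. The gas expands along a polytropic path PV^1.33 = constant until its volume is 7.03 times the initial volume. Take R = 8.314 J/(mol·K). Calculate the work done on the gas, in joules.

n = P₁V₁/(RT₁) = 80.6×49.7/(8.314×354) = 1.36 mol.
Polytropic n=1.33: T₂ = T₁(V₁/V₂)^(n−1) = 354×(0.142)^0.33 = 186 K; P₂ = P₁(V₁/V₂)^n = 6.02 kPa.
W = (P₁V₁−P₂V₂)/(n−1) = (80.6×49.7−6.02×349)/0.33 = 5760 J.
Work done on the gas = −W_by = -5760 J.

-5760 J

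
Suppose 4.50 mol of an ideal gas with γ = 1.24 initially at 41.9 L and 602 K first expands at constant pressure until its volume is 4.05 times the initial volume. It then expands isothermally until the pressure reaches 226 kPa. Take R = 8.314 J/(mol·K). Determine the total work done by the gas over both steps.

148000 J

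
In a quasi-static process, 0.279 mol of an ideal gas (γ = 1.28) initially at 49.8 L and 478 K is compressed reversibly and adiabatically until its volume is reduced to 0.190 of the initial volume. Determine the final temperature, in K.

761 K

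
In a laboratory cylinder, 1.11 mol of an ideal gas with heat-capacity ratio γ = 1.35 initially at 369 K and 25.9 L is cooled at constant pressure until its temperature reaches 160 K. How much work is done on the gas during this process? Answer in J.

P₁ = nRT₁/V₁ = 1.11×8.314×369/25.9 = 131 kPa.
Isobaric: P stays 131 kPa; V/T = const ⇒ T₂ = 160 K, V₂ = 11.2 L.
W = PΔV = 131×(11.2−25.9) kPa·L = -1930 J.
Work done on the gas = −W_by = 1930 J.

1930 J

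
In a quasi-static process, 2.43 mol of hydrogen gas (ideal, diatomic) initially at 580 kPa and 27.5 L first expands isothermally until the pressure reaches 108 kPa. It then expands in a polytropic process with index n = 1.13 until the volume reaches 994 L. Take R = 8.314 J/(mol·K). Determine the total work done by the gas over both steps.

53700 J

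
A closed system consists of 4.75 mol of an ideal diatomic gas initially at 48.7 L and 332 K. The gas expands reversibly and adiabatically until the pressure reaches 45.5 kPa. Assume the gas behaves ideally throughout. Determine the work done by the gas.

P₁ = nRT₁/V₁ = 4.75×8.314×332/48.7 = 269 kPa.
Adiabatic: T₂/T₁ = (P₂/P₁)^((γ−1)/γ) ⇒ T₂ = 332×(0.169)^0.286 = 200 K; V₂ = 173 L.
ΔU = nCvΔT = 4.75×20.8×(200−332) = -13100 J.
Q = 0 for an adiabatic process, so W = −ΔU = 13100 J.

13100 J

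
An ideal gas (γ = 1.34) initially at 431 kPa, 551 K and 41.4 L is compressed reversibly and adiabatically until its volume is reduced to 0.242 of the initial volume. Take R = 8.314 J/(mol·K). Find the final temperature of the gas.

893 K

Adiabatic: TV^(γ−1) = const ⇒ T₂ = 551×(4.13)^0.340 = 893 K; PV^γ = const ⇒ P₂ = 2890 kPa.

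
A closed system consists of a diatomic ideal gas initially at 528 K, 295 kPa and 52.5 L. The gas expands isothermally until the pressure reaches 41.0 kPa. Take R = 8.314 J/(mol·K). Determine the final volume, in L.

378 L

Isothermal: T stays 528 K; PV = const ⇒ V₂ = 378 L, P₂ = 41.0 kPa.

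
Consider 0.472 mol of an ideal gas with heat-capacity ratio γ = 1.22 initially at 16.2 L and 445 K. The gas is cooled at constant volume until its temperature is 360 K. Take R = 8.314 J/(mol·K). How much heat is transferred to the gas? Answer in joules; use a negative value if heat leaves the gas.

P₁ = nRT₁/V₁ = 0.472×8.314×445/16.2 = 108 kPa.
Isochoric: V stays 16.2 L; P/T = const ⇒ T₂ = 360 K, P₂ = 87.2 kPa.
W = 0 (no volume change).
ΔU = nCvΔT = 0.472×37.8×(360−445) = -1520 J.
Q = ΔU = -1520 J.

-1520 J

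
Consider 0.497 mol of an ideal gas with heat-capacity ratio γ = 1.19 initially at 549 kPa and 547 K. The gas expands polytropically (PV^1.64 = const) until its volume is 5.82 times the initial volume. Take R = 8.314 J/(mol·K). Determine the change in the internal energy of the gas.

V₁ = nRT₁/P₁ = 0.497×8.314×547/549 = 4.12 L.
Polytropic n=1.64: T₂ = T₁(V₁/V₂)^(n−1) = 547×(0.172)^0.64 = 177 K; P₂ = P₁(V₁/V₂)^n = 30.6 kPa.
For an ideal gas ΔU = nCvΔT with Cv = R/(γ−1) = 43.8 J/(mol·K).
ΔU = 0.497×43.8×(177−547) = -8040 J.

-8040 J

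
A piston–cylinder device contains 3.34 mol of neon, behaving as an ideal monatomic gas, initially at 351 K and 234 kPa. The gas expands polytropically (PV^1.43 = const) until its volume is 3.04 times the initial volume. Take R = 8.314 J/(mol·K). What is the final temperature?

V₁ = nRT₁/P₁ = 3.34×8.314×351/234 = 41.7 L.
Polytropic n=1.43: T₂ = T₁(V₁/V₂)^(n−1) = 351×(0.329)^0.43 = 218 K; P₂ = P₁(V₁/V₂)^n = 47.7 kPa.

218 K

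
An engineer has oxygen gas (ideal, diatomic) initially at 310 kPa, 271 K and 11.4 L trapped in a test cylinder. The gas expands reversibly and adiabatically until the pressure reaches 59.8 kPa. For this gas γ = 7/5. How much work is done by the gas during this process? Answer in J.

3310 J

n = P₁V₁/(RT₁) = 310×11.4/(8.314×271) = 1.57 mol.
Adiabatic: T₂/T₁ = (P₂/P₁)^((γ−1)/γ) ⇒ T₂ = 271×(0.193)^0.286 = 169 K; V₂ = 36.9 L.
ΔU = nCvΔT = 1.57×20.8×(169−271) = -3310 J.
Q = 0 for an adiabatic process, so W = −ΔU = 3310 J.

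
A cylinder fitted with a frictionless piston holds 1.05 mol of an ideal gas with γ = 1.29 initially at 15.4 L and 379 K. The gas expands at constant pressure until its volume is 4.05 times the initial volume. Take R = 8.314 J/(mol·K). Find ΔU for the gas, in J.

P₁ = nRT₁/V₁ = 1.05×8.314×379/15.4 = 215 kPa.
Isobaric: P stays 215 kPa; V/T = const ⇒ T₂ = 1530 K, V₂ = 62.4 L.
For an ideal gas ΔU = nCvΔT with Cv = R/(γ−1) = 28.7 J/(mol·K).
ΔU = 1.05×28.7×(1530−379) = 34800 J.

34800 J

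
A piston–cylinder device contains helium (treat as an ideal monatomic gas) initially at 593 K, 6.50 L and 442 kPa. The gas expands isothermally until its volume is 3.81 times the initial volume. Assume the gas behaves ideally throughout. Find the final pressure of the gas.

116 kPa

Isothermal: T stays 593 K; PV = const ⇒ V₂ = 24.8 L, P₂ = 116 kPa.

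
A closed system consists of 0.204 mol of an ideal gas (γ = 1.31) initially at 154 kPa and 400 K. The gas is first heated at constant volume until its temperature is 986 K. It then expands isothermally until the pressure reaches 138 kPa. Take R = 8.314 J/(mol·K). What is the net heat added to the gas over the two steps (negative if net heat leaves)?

4900 J

V₁ = nRT₁/P₁ = 0.204×8.314×400/154 = 4.41 L.
Step 1 — Isochoric: V stays 4.41 L; P/T = const ⇒ T₂ = 986 K, P₂ = 380 kPa.
W = 0 (no volume change).
ΔU = nCvΔT = 0.204×26.8×(986−400) = 3210 J.
Q = ΔU = 3210 J.
State after step 1: P = 380 kPa, V = 4.41 L, T = 986 K.
Step 2 — Isothermal: T stays 986 K; PV = const ⇒ V₂ = 12.1 L, P₂ = 138 kPa.
ΔU = 0 (ideal gas, T constant).
W = nRT ln(V₂/V₁) = 0.204×8.314×986×ln(2.75) = 1690 J.
Q = ΔU + W = 1690 J.
Net over both steps: W = 1690 J, Q = 4900 J, ΔU = 3210 J.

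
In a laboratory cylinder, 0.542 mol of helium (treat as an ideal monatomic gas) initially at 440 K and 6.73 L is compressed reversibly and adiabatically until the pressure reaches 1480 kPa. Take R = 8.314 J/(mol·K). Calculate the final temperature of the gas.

839 K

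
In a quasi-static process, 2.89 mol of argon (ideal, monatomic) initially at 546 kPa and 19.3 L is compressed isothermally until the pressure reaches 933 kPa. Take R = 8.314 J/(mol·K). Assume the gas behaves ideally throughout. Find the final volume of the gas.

T₁ = P₁V₁/(nR) = 546×19.3/(2.89×8.314) = 439 K.
Isothermal: T stays 439 K; PV = const ⇒ V₂ = 11.3 L, P₂ = 933 kPa.

11.3 L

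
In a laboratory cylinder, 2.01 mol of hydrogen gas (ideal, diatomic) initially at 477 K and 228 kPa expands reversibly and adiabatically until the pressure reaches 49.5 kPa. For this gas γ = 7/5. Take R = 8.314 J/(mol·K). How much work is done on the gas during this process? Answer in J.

-7050 J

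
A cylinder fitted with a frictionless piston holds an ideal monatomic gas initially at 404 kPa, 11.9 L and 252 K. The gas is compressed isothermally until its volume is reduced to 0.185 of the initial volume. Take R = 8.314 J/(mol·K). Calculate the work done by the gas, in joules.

-8110 J

n = P₁V₁/(RT₁) = 404×11.9/(8.314×252) = 2.29 mol.
Isothermal: T stays 252 K; PV = const ⇒ V₂ = 2.20 L, P₂ = 2180 kPa.
W = nRT ln(V₂/V₁) = 2.29×8.314×252×ln(0.185) = -8110 J.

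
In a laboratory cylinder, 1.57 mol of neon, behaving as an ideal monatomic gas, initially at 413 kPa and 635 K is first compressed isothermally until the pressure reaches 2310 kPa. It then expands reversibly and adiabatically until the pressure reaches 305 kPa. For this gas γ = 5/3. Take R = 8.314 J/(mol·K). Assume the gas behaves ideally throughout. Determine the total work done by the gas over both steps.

V₁ = nRT₁/P₁ = 1.57×8.314×635/413 = 20.1 L.
Step 1 — Isothermal: T stays 635 K; PV = const ⇒ V₂ = 3.59 L, P₂ = 2310 kPa.
ΔU = 0 (ideal gas, T constant).
W = nRT ln(V₂/V₁) = 1.57×8.314×635×ln(0.179) = -14300 J.
Q = ΔU + W = -14300 J.
State after step 1: P = 2310 kPa, V = 3.59 L, T = 635 K.
Step 2 — Adiabatic: T₂/T₁ = (P₂/P₁)^((γ−1)/γ) ⇒ T₂ = 635×(0.132)^0.400 = 283 K; V₂ = 12.1 L.
ΔU = nCvΔT = 1.57×12.5×(283−635) = -6900 J.
Q = 0 for an adiabatic process, so W = −ΔU = 6900 J.
Net over both steps: W = -7370 J, Q = -14300 J, ΔU = -6900 J.

-7370 J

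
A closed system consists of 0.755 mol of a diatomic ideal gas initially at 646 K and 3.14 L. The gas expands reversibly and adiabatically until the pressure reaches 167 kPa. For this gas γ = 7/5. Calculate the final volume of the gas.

13.5 L

P₁ = nRT₁/V₁ = 0.755×8.314×646/3.14 = 1290 kPa.
Adiabatic: T₂/T₁ = (P₂/P₁)^((γ−1)/γ) ⇒ T₂ = 646×(0.129)^0.286 = 360 K; V₂ = 13.5 L.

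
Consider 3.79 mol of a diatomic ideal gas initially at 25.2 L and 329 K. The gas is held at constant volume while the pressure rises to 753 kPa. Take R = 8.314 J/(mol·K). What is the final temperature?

602 K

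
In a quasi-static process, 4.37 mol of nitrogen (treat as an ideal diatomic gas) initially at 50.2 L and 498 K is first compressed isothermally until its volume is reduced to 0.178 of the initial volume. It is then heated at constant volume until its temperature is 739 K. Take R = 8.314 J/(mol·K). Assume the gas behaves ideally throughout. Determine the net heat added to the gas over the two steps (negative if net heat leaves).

-9340 J

P₁ = nRT₁/V₁ = 4.37×8.314×498/50.2 = 360 kPa.
Step 1 — Isothermal: T stays 498 K; PV = const ⇒ V₂ = 8.94 L, P₂ = 2020 kPa.
ΔU = 0 (ideal gas, T constant).
W = nRT ln(V₂/V₁) = 4.37×8.314×498×ln(0.178) = -31200 J.
Q = ΔU + W = -31200 J.
State after step 1: P = 2020 kPa, V = 8.94 L, T = 498 K.
Step 2 — Isochoric: V stays 8.94 L; P/T = const ⇒ T₂ = 739 K, P₂ = 3000 kPa.
W = 0 (no volume change).
ΔU = nCvΔT = 4.37×20.8×(739−498) = 21900 J.
Q = ΔU = 21900 J.
Net over both steps: W = -31200 J, Q = -9340 J, ΔU = 21900 J.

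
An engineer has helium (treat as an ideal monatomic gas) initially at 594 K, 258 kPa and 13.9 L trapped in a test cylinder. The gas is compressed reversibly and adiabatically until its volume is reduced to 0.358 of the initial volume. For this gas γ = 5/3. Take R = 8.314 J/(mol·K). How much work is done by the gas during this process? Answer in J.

-5290 J

n = P₁V₁/(RT₁) = 258×13.9/(8.314×594) = 0.726 mol.
Adiabatic: TV^(γ−1) = const ⇒ T₂ = 594×(2.79)^0.667 = 1180 K; PV^γ = const ⇒ P₂ = 1430 kPa.
ΔU = nCvΔT = 0.726×12.5×(1180−594) = 5290 J.
Q = 0 for an adiabatic process, so W = −ΔU = -5290 J.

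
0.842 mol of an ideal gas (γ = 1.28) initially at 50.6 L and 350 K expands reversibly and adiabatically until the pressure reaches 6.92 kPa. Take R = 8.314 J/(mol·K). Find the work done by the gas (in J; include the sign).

P₁ = nRT₁/V₁ = 0.842×8.314×350/50.6 = 48.4 kPa.
Adiabatic: T₂/T₁ = (P₂/P₁)^((γ−1)/γ) ⇒ T₂ = 350×(0.143)^0.219 = 229 K; V₂ = 231 L.
ΔU = nCvΔT = 0.842×29.7×(229−350) = -3030 J.
Q = 0 for an adiabatic process, so W = −ΔU = 3030 J.

3030 J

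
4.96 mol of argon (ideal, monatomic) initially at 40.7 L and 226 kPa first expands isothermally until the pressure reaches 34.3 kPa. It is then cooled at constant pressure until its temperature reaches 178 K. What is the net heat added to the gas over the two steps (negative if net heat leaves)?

12700 J

T₁ = P₁V₁/(nR) = 226×40.7/(4.96×8.314) = 223 K.
Step 1 — Isothermal: T stays 223 K; PV = const ⇒ V₂ = 268 L, P₂ = 34.3 kPa.
ΔU = 0 (ideal gas, T constant).
W = nRT ln(V₂/V₁) = 4.96×8.314×223×ln(6.59) = 17300 J.
Q = ΔU + W = 17300 J.
State after step 1: P = 34.3 kPa, V = 268 L, T = 223 K.
Step 2 — Isobaric: P stays 34.3 kPa; V/T = const ⇒ T₂ = 178 K, V₂ = 214 L.
W = PΔV = 34.3×(214−268) kPa·L = -1860 J.
ΔU = nCvΔT = 4.96×12.5×(178−223) = -2790 J.
Q = ΔU + W = nCpΔT = -4640 J.
Net over both steps: W = 15500 J, Q = 12700 J, ΔU = -2790 J.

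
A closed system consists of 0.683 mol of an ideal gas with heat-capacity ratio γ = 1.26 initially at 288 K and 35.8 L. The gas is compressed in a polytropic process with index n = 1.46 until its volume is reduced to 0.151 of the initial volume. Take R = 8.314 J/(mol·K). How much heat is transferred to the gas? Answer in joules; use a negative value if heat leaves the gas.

3790 J

P₁ = nRT₁/V₁ = 0.683×8.314×288/35.8 = 45.7 kPa.
Polytropic n=1.46: T₂ = T₁(V₁/V₂)^(n−1) = 288×(6.62)^0.46 = 687 K; P₂ = P₁(V₁/V₂)^n = 722 kPa.
W = (P₁V₁−P₂V₂)/(n−1) = (45.7×35.8−722×5.41)/0.46 = -4930 J.
ΔU = nCvΔT = 0.683×32.0×(687−288) = 8720 J.
Q = ΔU + W = 3790 J.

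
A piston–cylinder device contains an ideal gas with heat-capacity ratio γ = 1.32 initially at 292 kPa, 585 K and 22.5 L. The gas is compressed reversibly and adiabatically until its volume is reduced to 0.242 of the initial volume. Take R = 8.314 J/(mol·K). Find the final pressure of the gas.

Adiabatic: TV^(γ−1) = const ⇒ T₂ = 585×(4.13)^0.320 = 921 K; PV^γ = const ⇒ P₂ = 1900 kPa.

1900 kPa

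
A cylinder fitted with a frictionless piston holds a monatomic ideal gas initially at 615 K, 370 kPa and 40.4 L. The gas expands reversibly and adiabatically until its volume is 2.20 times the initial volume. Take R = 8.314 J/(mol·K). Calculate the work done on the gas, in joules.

-9170 J

n = P₁V₁/(RT₁) = 370×40.4/(8.314×615) = 2.92 mol.
Adiabatic: TV^(γ−1) = const ⇒ T₂ = 615×(0.455)^0.667 = 364 K; PV^γ = const ⇒ P₂ = 99.4 kPa.
ΔU = nCvΔT = 2.92×12.5×(364−615) = -9170 J.
Q = 0 for an adiabatic process, so W = −ΔU = 9170 J.
Work done on the gas = −W_by = -9170 J.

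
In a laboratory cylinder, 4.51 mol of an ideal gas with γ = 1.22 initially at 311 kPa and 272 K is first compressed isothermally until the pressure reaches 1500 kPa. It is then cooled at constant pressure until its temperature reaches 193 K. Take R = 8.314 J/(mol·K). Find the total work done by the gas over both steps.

V₁ = nRT₁/P₁ = 4.51×8.314×272/311 = 32.8 L.
Step 1 — Isothermal: T stays 272 K; PV = const ⇒ V₂ = 6.80 L, P₂ = 1500 kPa.
ΔU = 0 (ideal gas, T constant).
W = nRT ln(V₂/V₁) = 4.51×8.314×272×ln(0.207) = -16000 J.
Q = ΔU + W = -16000 J.
State after step 1: P = 1500 kPa, V = 6.80 L, T = 272 K.
Step 2 — Isobaric: P stays 1500 kPa; V/T = const ⇒ T₂ = 193 K, V₂ = 4.82 L.
W = PΔV = 1500×(4.82−6.80) kPa·L = -2960 J.
ΔU = nCvΔT = 4.51×37.8×(193−272) = -13500 J.
Q = ΔU + W = nCpΔT = -16400 J.
Net over both steps: W = -19000 J, Q = -32500 J, ΔU = -13500 J.

-19000 J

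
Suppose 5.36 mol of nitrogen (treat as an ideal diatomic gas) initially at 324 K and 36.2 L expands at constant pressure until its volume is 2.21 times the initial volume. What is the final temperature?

716 K

P₁ = nRT₁/V₁ = 5.36×8.314×324/36.2 = 399 kPa.
Isobaric: P stays 399 kPa; V/T = const ⇒ T₂ = 716 K, V₂ = 80.0 L.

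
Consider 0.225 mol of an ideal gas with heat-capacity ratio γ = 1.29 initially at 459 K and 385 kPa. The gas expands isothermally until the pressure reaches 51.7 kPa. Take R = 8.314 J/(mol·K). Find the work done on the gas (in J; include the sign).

-1720 J

V₁ = nRT₁/P₁ = 0.225×8.314×459/385 = 2.23 L.
Isothermal: T stays 459 K; PV = const ⇒ V₂ = 16.6 L, P₂ = 51.7 kPa.
W = nRT ln(V₂/V₁) = 0.225×8.314×459×ln(7.45) = 1720 J.
Work done on the gas = −W_by = -1720 J.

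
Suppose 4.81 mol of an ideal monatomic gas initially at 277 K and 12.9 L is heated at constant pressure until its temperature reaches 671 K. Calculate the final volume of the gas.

31.2 L

P₁ = nRT₁/V₁ = 4.81×8.314×277/12.9 = 859 kPa.
Isobaric: P stays 859 kPa; V/T = const ⇒ T₂ = 671 K, V₂ = 31.2 L.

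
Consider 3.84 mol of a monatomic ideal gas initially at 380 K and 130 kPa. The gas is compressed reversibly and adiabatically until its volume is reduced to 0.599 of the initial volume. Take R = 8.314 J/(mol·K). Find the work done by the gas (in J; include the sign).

V₁ = nRT₁/P₁ = 3.84×8.314×380/130 = 93.3 L.
Adiabatic: TV^(γ−1) = const ⇒ T₂ = 380×(1.67)^0.667 = 535 K; PV^γ = const ⇒ P₂ = 305 kPa.
ΔU = nCvΔT = 3.84×12.5×(535−380) = 7410 J.
Q = 0 for an adiabatic process, so W = −ΔU = -7410 J.

-7410 J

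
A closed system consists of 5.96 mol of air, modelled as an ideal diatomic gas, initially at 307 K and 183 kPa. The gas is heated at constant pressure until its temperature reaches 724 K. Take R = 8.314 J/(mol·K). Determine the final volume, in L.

V₁ = nRT₁/P₁ = 5.96×8.314×307/183 = 83.1 L.
Isobaric: P stays 183 kPa; V/T = const ⇒ T₂ = 724 K, V₂ = 196 L.

196 L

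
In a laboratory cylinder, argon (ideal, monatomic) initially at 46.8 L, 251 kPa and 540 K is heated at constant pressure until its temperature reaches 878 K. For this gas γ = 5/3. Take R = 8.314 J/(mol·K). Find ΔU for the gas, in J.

n = P₁V₁/(RT₁) = 251×46.8/(8.314×540) = 2.62 mol.
Isobaric: P stays 251 kPa; V/T = const ⇒ T₂ = 878 K, V₂ = 76.1 L.
For an ideal gas ΔU = nCvΔT with Cv = (3/2)R = 12.5 J/(mol·K).
ΔU = 2.62×12.5×(878−540) = 11000 J.

11000 J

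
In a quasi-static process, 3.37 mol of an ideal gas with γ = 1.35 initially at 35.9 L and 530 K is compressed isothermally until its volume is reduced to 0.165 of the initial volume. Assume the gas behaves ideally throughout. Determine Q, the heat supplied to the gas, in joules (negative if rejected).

P₁ = nRT₁/V₁ = 3.37×8.314×530/35.9 = 414 kPa.
Isothermal: T stays 530 K; PV = const ⇒ V₂ = 5.92 L, P₂ = 2510 kPa.
ΔU = 0 (ideal gas, T constant).
W = nRT ln(V₂/V₁) = 3.37×8.314×530×ln(0.165) = -26800 J.
Q = ΔU + W = -26800 J.

-26800 J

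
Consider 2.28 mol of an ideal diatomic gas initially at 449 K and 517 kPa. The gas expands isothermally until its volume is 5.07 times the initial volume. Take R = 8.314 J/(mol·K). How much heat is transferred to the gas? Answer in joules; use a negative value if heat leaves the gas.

V₁ = nRT₁/P₁ = 2.28×8.314×449/517 = 16.5 L.
Isothermal: T stays 449 K; PV = const ⇒ V₂ = 83.5 L, P₂ = 102 kPa.
ΔU = 0 (ideal gas, T constant).
W = nRT ln(V₂/V₁) = 2.28×8.314×449×ln(5.07) = 13800 J.
Q = ΔU + W = 13800 J.

13800 J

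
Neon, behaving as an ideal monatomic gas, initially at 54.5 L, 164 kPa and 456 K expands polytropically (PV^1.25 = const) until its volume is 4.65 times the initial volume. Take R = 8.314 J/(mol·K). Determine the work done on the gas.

-11400 J

n = P₁V₁/(RT₁) = 164×54.5/(8.314×456) = 2.36 mol.
Polytropic n=1.25: T₂ = T₁(V₁/V₂)^(n−1) = 456×(0.215)^0.25 = 311 K; P₂ = P₁(V₁/V₂)^n = 24.0 kPa.
W = (P₁V₁−P₂V₂)/(n−1) = (164×54.5−24.0×253)/0.25 = 11400 J.
Work done on the gas = −W_by = -11400 J.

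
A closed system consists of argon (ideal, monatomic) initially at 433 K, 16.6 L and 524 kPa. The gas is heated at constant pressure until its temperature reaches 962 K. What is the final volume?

Isobaric: P stays 524 kPa; V/T = const ⇒ T₂ = 962 K, V₂ = 36.9 L.

36.9 L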